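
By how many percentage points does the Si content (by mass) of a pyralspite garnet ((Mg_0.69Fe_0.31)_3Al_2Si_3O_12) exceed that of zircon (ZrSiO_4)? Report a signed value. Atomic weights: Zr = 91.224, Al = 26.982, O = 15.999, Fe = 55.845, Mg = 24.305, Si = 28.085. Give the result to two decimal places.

4.16 percentage points

First mineral: 84.255 g Si in 432.454 g formula = 19.48 wt% Si.
Second mineral: 28.085 g Si in 183.305 g formula = 15.32 wt% Si.
19.48% − 15.32% gives a difference of 4.16 percentage points.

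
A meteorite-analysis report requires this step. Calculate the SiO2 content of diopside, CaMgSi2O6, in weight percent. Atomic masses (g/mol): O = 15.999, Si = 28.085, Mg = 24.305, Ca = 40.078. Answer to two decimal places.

55.49 wt%

M(CaMgSi2O6) = 216.547 g/mol; M(SiO2) = 60.083 g/mol.
Moles SiO2 per formula unit = 2 Si ÷ 1 = 2.0000.
SiO2 fraction = (2.0000 × 60.083) / 216.547 = 120.166/216.547 = 0.5549.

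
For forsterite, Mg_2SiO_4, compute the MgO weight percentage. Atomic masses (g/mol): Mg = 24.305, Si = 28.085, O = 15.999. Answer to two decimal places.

57.29 wt%

Formula mass = 140.691 g/mol.
2 Mg → 2.0000 mol MgO per formula unit; M(MgO) = 40.304, so MgO mass = 80.608 g.
80.608/140.691 × 100 = 57.29 wt%.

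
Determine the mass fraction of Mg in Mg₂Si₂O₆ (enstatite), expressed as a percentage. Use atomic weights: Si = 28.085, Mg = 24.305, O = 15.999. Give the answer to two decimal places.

24.21 wt%

Molar mass of Mg₂Si₂O₆: 2·24.305 + 2·28.085 + 6·15.999 = 200.774 g/mol.
Mass of Mg per formula unit: 2 × 24.305 = 48.610 g.
Weight fraction Mg = 48.610 / 200.774 = 0.2421.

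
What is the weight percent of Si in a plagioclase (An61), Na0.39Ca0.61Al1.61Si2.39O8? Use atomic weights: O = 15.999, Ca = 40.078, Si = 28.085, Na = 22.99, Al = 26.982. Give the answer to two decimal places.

Formula mass = 0.39*22.99 + 0.61*40.078 + 1.61*26.982 + 2.39*28.085 + 8*15.999 = 271.970 g/mol, of which 67.123 g is Si.
So Si makes up 67.123/271.970 = 0.2468 of the mass, i.e. 24.68%.

24.68 mass %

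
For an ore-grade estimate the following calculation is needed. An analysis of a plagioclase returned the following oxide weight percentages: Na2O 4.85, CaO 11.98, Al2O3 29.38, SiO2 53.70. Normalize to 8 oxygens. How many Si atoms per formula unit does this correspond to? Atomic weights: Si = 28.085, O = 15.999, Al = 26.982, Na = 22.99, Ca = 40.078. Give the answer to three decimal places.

Na2O: 4.85/61.979 = 0.07825 mol → 0.15650 mol Na, 0.07825 mol O.
CaO: 11.98/56.077 = 0.21363 mol → 0.21363 mol Ca, 0.21363 mol O.
Al2O3: 29.38/101.961 = 0.28815 mol → 0.57630 mol Al, 0.86445 mol O.
SiO2: 53.70/60.083 = 0.89376 mol → 0.89376 mol Si, 1.78752 mol O.
Total oxygen = 2.94385 mol. Normalization factor = 8/2.94385 = 2.71753.
Si per 8 O = 0.89376 × 2.71753 = 2.429.

2.429 Si apfu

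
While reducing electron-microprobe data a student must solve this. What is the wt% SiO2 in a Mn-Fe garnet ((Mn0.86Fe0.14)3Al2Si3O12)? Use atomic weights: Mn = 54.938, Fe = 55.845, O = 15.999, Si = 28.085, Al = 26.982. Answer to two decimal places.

36.38 wt%

M((Mn0.86Fe0.14)3Al2Si3O12) = 495.402 g/mol; M(SiO2) = 60.083 g/mol.
Moles SiO2 per formula unit = 3 Si ÷ 1 = 3.0000.
SiO2 fraction = (3.0000 × 60.083) / 495.402 = 180.249/495.402 = 0.3638.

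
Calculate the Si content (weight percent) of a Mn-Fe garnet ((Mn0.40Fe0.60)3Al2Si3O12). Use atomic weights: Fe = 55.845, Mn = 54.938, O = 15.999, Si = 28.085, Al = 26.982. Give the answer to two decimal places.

16.96 weight percent

Molar mass of (Mn0.40Fe0.60)3Al2Si3O12: 1.20·54.938 + 1.80·55.845 + 2·26.982 + 3·28.085 + 12·15.999 = 496.654 g/mol.
Mass of Si per formula unit: 3 × 28.085 = 84.255 g.
Weight fraction Si = 84.255 / 496.654 = 0.1696.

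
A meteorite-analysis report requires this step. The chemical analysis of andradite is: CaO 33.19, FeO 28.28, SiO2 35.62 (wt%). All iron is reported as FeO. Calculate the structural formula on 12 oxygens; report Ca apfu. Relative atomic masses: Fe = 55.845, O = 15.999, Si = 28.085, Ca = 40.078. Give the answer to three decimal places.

3.271 Ca apfu

CaO (M=56.077): mol = 0.59186; Ca = 0.59186, O = 0.59186.
FeO (M=71.844): mol = 0.39363; Fe = 0.39363, O = 0.39363.
SiO2 (M=60.083): mol = 0.59285; Si = 0.59285, O = 1.18570.
ΣO = 2.17119; factor = 12/ΣO = 5.52692.
Ca apfu = 0.59186 × 5.52692 = 3.271.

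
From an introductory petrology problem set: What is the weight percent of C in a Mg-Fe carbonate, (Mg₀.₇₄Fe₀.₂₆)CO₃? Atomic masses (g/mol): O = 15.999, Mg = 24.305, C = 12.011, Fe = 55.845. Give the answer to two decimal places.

12.98 weight percent

Molar mass of (Mg₀.₇₄Fe₀.₂₆)CO₃: 0.74·24.305 + 0.26·55.845 + 1·12.011 + 3·15.999 = 92.513 g/mol.
Mass of C per formula unit: 1 × 12.011 = 12.011 g.
Weight fraction C = 12.011 / 92.513 = 0.1298.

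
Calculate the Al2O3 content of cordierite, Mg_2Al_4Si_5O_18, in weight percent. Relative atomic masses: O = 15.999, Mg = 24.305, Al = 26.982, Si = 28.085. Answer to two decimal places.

Molar mass of Mg_2Al_4Si_5O_18 = 2×24.305 + 4×26.982 + 5×28.085 + 18×15.999 = 584.945 g/mol.
Each formula unit contains 4 Al, equivalent to 4/2 = 2.0000 mol Al2O3.
M(Al2O3) = 2×26.982 + 3×15.999 = 101.961 g/mol.
Mass of Al2O3 per formula unit = 2.0000 × 101.961 = 203.922 g.
Al2O3 wt% = 203.922 / 584.945 × 100 = 34.86%.

34.86 wt%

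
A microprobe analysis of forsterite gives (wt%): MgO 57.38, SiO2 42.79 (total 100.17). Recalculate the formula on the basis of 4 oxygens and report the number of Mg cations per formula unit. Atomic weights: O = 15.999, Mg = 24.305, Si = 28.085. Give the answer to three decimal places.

57.38 wt% MgO ÷ 40.304 g/mol = 1.42368 mol, giving 1.42368 Mg and 1.42368 O.
42.79 wt% SiO2 ÷ 60.083 g/mol = 0.71218 mol, giving 0.71218 Si and 1.42436 O.
Oxygen sums to 2.84804; scaling by 4/2.84804 = 1.40447 puts the formula on 4 O.
Mg: 1.42368 × 1.40447 = 2.000 atoms per formula unit.

2.000 Mg apfu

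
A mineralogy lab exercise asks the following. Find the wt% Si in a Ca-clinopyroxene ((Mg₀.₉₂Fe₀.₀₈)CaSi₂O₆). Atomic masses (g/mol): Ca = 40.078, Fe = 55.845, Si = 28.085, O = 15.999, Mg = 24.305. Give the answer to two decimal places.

M((Mg₀.₉₂Fe₀.₀₈)CaSi₂O₆) = 219.070 g/mol.
Si contributes 2 × 28.085 = 56.170 g per mole.
56.170/219.070 = 0.2564 → 25.64%.

25.64 weight percent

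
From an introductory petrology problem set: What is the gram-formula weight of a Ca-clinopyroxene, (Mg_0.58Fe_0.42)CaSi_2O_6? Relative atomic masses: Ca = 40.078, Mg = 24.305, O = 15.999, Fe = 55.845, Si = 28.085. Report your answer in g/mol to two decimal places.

229.79 g/mol

M = 0.58×24.305 + 0.42×55.845 + 1×40.078 + 2×28.085 + 6×15.999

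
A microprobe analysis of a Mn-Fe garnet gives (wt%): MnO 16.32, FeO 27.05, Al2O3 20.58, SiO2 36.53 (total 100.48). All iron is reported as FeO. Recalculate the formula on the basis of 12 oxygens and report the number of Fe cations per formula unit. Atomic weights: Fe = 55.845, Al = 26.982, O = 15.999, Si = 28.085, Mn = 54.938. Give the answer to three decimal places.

MnO (M=70.937): mol = 0.23006; Mn = 0.23006, O = 0.23006.
FeO (M=71.844): mol = 0.37651; Fe = 0.37651, O = 0.37651.
Al2O3 (M=101.961): mol = 0.20184; Al = 0.40368, O = 0.60552.
SiO2 (M=60.083): mol = 0.60799; Si = 0.60799, O = 1.21598.
ΣO = 2.42807; factor = 12/ΣO = 4.94220.
Fe apfu = 0.37651 × 4.94220 = 1.861.

1.861 Fe apfu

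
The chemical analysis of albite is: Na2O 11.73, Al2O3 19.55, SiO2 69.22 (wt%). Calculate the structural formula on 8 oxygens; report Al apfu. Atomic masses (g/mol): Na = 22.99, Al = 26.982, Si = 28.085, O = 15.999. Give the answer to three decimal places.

Na2O (M=61.979): mol = 0.18926; Na = 0.37852, O = 0.18926.
Al2O3 (M=101.961): mol = 0.19174; Al = 0.38348, O = 0.57522.
SiO2 (M=60.083): mol = 1.15207; Si = 1.15207, O = 2.30414.
ΣO = 3.06862; factor = 8/ΣO = 2.60704.
Al apfu = 0.38348 × 2.60704 = 1.000.

1.000 Al apfu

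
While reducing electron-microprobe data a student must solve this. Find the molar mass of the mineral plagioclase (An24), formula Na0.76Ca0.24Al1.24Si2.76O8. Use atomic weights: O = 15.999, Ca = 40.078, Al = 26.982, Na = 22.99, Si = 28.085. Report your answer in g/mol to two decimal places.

M = 0.76·22.99 + 0.24·40.078 + 1.24·26.982 + 2.76·28.085 + 8·15.999

266.06 g/mol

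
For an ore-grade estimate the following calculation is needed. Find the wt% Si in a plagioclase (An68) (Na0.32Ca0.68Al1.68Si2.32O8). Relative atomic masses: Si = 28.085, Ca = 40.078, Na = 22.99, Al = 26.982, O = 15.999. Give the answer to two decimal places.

M(Na0.32Ca0.68Al1.68Si2.32O8) = 273.089 g/mol.
Si contributes 2.32 × 28.085 = 65.157 g per mole.
65.157/273.089 = 0.2386 → 23.86%.

23.86 weight percent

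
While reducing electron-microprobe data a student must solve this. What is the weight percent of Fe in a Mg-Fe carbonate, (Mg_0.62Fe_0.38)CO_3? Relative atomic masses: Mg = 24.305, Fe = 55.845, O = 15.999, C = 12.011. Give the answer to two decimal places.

Molar mass of (Mg_0.62Fe_0.38)CO_3: 0.62×24.305 + 0.38×55.845 + 1×12.011 + 3×15.999 = 96.298 g/mol.
Mass of Fe per formula unit: 0.38 × 55.845 = 21.221 g.
Weight fraction Fe = 21.221 / 96.298 = 0.2204.

22.04 wt%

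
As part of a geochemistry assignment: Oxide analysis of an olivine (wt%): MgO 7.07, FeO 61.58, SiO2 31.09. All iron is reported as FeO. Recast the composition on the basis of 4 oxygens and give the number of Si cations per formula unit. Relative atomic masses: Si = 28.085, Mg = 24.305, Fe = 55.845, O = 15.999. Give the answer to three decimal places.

1.001 Si apfu

MgO: 7.07/40.304 = 0.17542 mol → 0.17542 mol Mg, 0.17542 mol O.
FeO: 61.58/71.844 = 0.85713 mol → 0.85713 mol Fe, 0.85713 mol O.
SiO2: 31.09/60.083 = 0.51745 mol → 0.51745 mol Si, 1.03490 mol O.
Total oxygen = 2.06745 mol. Normalization factor = 4/2.06745 = 1.93475.
Si per 4 O = 0.51745 × 1.93475 = 1.001.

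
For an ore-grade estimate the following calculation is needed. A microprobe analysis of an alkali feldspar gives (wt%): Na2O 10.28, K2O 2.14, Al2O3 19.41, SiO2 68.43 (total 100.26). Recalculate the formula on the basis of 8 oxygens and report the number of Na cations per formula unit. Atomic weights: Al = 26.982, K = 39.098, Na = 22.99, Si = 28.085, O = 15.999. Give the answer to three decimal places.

Na2O: 10.28/61.979 = 0.16586 mol → 0.33172 mol Na, 0.16586 mol O.
K2O: 2.14/94.195 = 0.02272 mol → 0.04544 mol K, 0.02272 mol O.
Al2O3: 19.41/101.961 = 0.19037 mol → 0.38074 mol Al, 0.57111 mol O.
SiO2: 68.43/60.083 = 1.13892 mol → 1.13892 mol Si, 2.27784 mol O.
Total oxygen = 3.03753 mol. Normalization factor = 8/3.03753 = 2.63372.
Na per 8 O = 0.33172 × 2.63372 = 0.874.

0.874 Na apfu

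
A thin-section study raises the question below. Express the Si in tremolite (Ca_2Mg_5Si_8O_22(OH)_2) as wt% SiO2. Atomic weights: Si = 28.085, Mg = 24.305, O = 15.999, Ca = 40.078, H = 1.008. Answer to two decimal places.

Formula mass = 812.353 g/mol.
8 Si → 8.0000 mol SiO2 per formula unit; M(SiO2) = 60.083, so SiO2 mass = 480.664 g.
480.664/812.353 × 100 = 59.17 wt%.

59.17 wt%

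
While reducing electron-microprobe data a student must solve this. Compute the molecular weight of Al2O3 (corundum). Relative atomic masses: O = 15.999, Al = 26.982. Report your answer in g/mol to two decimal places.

The formula mass is the sum 2(26.982) + 3(15.999).

101.96 g/mol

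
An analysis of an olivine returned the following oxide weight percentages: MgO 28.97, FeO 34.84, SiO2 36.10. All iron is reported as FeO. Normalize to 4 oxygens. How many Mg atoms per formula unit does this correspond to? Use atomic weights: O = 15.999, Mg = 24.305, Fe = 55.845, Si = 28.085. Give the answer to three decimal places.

MgO: 28.97/40.304 = 0.71879 mol → 0.71879 mol Mg, 0.71879 mol O.
FeO: 34.84/71.844 = 0.48494 mol → 0.48494 mol Fe, 0.48494 mol O.
SiO2: 36.10/60.083 = 0.60084 mol → 0.60084 mol Si, 1.20168 mol O.
Total oxygen = 2.40541 mol. Normalization factor = 4/2.40541 = 1.66292.
Mg per 4 O = 0.71879 × 1.66292 = 1.195.

1.195 Mg apfu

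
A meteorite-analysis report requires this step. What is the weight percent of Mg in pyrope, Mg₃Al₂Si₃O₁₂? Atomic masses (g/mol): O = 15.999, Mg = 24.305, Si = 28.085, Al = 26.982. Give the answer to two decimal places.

Molar mass of Mg₃Al₂Si₃O₁₂: 3*24.305 + 2*26.982 + 3*28.085 + 12*15.999 = 403.122 g/mol.
Mass of Mg per formula unit: 3 × 24.305 = 72.915 g.
Weight fraction Mg = 72.915 / 403.122 = 0.1809.

18.09 wt%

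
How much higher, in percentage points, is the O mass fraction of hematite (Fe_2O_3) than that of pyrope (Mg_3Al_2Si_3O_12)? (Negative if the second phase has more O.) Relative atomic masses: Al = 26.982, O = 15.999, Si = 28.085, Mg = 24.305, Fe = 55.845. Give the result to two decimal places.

M(Fe_2O_3) = 159.687 g/mol, so wt% O = 47.997/159.687 × 100 = 30.06%.
M(Mg_3Al_2Si_3O_12) = 403.122 g/mol, so wt% O = 191.988/403.122 × 100 = 47.63%.
30.06 − 47.63 = -17.57 pp.

-17.57 percentage points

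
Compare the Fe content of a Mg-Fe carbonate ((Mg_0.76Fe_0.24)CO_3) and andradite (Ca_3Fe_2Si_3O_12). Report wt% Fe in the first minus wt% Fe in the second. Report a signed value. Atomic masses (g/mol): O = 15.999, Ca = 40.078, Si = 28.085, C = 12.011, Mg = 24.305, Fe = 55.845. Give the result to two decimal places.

-7.39 percentage points

M((Mg_0.76Fe_0.24)CO_3) = 91.883 g/mol, so wt% Fe = 13.403/91.883 × 100 = 14.59%.
M(Ca_3Fe_2Si_3O_12) = 508.167 g/mol, so wt% Fe = 111.690/508.167 × 100 = 21.98%.
14.59 − 21.98 = -7.39 pp.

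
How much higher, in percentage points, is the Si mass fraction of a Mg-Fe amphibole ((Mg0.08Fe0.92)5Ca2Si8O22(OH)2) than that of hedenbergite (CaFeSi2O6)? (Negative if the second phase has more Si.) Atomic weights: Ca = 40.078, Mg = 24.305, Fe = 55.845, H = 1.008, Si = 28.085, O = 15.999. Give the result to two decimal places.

M((Mg0.08Fe0.92)5Ca2Si8O22(OH)2) = 957.437 g/mol, so wt% Si = 224.680/957.437 × 100 = 23.47%.
M(CaFeSi2O6) = 248.087 g/mol, so wt% Si = 56.170/248.087 × 100 = 22.64%.
23.47 − 22.64 = 0.83 pp.

0.83 percentage points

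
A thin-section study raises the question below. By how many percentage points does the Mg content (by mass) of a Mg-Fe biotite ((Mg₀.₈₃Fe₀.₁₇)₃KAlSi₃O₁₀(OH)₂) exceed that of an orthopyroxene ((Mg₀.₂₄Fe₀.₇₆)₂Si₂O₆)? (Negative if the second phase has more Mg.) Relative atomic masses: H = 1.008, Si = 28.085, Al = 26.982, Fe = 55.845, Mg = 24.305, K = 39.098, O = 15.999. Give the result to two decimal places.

First mineral: 60.519 g Mg in 433.339 g formula = 13.97 wt% Mg.
Second mineral: 11.666 g Mg in 248.715 g formula = 4.69 wt% Mg.
13.97% − 4.69% gives a difference of 9.28 percentage points.

9.28 percentage points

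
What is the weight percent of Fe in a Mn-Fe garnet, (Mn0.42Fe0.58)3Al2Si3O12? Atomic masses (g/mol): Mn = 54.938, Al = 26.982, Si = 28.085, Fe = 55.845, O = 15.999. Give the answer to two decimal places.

Molar mass of (Mn0.42Fe0.58)3Al2Si3O12: 1.26*54.938 + 1.74*55.845 + 2*26.982 + 3*28.085 + 12*15.999 = 496.599 g/mol.
Mass of Fe per formula unit: 1.74 × 55.845 = 97.170 g.
Weight fraction Fe = 97.170 / 496.599 = 0.1957.

19.57 weight percent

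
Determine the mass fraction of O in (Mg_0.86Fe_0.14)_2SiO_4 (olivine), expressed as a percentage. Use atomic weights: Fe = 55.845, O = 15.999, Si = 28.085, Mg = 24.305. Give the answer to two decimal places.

42.80 weight percent

Molar mass of (Mg_0.86Fe_0.14)_2SiO_4: 1.72·24.305 + 0.28·55.845 + 1·28.085 + 4·15.999 = 149.522 g/mol.
Mass of O per formula unit: 4 × 15.999 = 63.996 g.
Weight fraction O = 63.996 / 149.522 = 0.4280.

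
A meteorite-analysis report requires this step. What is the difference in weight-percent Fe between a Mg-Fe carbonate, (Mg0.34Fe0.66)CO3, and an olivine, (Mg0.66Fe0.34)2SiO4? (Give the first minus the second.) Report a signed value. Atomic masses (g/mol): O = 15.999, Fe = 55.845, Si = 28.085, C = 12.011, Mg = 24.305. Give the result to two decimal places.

11.64 percentage points

First mineral: 36.858 g Fe in 105.129 g formula = 35.06 wt% Fe.
Second mineral: 37.975 g Fe in 162.138 g formula = 23.42 wt% Fe.
35.06% − 23.42% gives a difference of 11.64 percentage points.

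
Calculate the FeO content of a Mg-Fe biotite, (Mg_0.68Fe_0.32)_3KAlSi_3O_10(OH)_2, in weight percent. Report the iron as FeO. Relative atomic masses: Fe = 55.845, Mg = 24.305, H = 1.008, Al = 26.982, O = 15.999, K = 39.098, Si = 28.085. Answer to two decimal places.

Molar mass of (Mg_0.68Fe_0.32)_3KAlSi_3O_10(OH)_2 = 2.04·24.305 + 0.96·55.845 + 1·39.098 + 1·26.982 + 3·28.085 + 12·15.999 + 2·1.008 = 447.532 g/mol.
Each formula unit contains 0.96 Fe, equivalent to 0.96/1 = 0.9600 mol FeO.
M(FeO) = 1×55.845 + 1×15.999 = 71.844 g/mol.
Mass of FeO per formula unit = 0.9600 × 71.844 = 68.970 g.
FeO wt% = 68.970 / 447.532 × 100 = 15.41%.

15.41 wt%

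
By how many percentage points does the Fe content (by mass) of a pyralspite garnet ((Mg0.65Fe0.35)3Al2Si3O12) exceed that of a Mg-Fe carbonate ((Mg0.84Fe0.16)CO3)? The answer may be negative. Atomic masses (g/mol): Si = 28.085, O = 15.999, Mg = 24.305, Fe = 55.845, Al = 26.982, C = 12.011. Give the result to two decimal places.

3.44 percentage points

Fe in (Mg0.65Fe0.35)3Al2Si3O12: molar mass 436.239 g/mol; 1.05×55.845 = 58.637 g → 13.44 wt%.
Fe in (Mg0.84Fe0.16)CO3: molar mass 89.359 g/mol; 0.16×55.845 = 8.935 g → 10.00 wt%.
Difference = 13.44 − 10.00 = 3.44 percentage points.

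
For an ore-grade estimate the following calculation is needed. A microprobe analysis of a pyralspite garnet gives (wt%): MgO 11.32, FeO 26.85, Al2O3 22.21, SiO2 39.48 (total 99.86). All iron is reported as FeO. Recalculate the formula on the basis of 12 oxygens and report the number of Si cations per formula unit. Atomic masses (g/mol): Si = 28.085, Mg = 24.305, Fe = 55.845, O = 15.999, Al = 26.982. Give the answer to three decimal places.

MgO (M=40.304): mol = 0.28087; Mg = 0.28087, O = 0.28087.
FeO (M=71.844): mol = 0.37373; Fe = 0.37373, O = 0.37373.
Al2O3 (M=101.961): mol = 0.21783; Al = 0.43566, O = 0.65349.
SiO2 (M=60.083): mol = 0.65709; Si = 0.65709, O = 1.31418.
ΣO = 2.62227; factor = 12/ΣO = 4.57619.
Si apfu = 0.65709 × 4.57619 = 3.007.

3.007 Si apfu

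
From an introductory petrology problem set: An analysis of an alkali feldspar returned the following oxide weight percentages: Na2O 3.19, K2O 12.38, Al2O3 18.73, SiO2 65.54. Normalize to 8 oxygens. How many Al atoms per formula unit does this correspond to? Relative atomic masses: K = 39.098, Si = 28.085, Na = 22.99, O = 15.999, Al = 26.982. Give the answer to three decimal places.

Na2O: 3.19/61.979 = 0.05147 mol → 0.10294 mol Na, 0.05147 mol O.
K2O: 12.38/94.195 = 0.13143 mol → 0.26286 mol K, 0.13143 mol O.
Al2O3: 18.73/101.961 = 0.18370 mol → 0.36740 mol Al, 0.55110 mol O.
SiO2: 65.54/60.083 = 1.09082 mol → 1.09082 mol Si, 2.18164 mol O.
Total oxygen = 2.91564 mol. Normalization factor = 8/2.91564 = 2.74382.
Al per 8 O = 0.36740 × 2.74382 = 1.008.

1.008 Al apfu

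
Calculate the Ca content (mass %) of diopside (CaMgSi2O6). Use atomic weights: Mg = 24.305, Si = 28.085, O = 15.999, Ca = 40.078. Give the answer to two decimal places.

Formula mass = 1×40.078 + 1×24.305 + 2×28.085 + 6×15.999 = 216.547 g/mol, of which 40.078 g is Ca.
So Ca makes up 40.078/216.547 = 0.1851 of the mass, i.e. 18.51%.

18.51 mass %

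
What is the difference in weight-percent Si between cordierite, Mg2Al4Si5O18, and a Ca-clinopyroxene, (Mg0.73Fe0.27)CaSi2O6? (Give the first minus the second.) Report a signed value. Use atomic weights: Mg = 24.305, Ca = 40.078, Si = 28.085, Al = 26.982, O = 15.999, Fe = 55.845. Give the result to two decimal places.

First mineral: 140.425 g Si in 584.945 g formula = 24.01 wt% Si.
Second mineral: 56.170 g Si in 225.063 g formula = 24.96 wt% Si.
24.01% − 24.96% gives a difference of -0.95 percentage points.

-0.95 percentage points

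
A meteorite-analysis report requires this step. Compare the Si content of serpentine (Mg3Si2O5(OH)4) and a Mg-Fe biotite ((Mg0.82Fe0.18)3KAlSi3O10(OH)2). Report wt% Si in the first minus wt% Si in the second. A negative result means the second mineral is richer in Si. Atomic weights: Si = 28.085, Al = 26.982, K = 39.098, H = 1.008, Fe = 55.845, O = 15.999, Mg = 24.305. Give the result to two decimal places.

First mineral: 56.170 g Si in 277.108 g formula = 20.27 wt% Si.
Second mineral: 84.255 g Si in 434.286 g formula = 19.40 wt% Si.
20.27% − 19.40% gives a difference of 0.87 percentage points.

0.87 percentage points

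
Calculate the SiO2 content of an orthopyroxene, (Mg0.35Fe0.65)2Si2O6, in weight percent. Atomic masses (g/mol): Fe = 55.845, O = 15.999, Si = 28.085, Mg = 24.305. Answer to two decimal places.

49.70 wt%

M((Mg0.35Fe0.65)2Si2O6) = 241.776 g/mol; M(SiO2) = 60.083 g/mol.
Moles SiO2 per formula unit = 2 Si ÷ 1 = 2.0000.
SiO2 fraction = (2.0000 × 60.083) / 241.776 = 120.166/241.776 = 0.4970.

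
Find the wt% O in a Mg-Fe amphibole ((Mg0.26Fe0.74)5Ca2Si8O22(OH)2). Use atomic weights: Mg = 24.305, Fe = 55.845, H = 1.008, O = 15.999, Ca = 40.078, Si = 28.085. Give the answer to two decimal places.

41.33 wt%

M((Mg0.26Fe0.74)5Ca2Si8O22(OH)2) = 929.051 g/mol.
O contributes 24 × 15.999 = 383.976 g per mole.
383.976/929.051 = 0.4133 → 41.33%.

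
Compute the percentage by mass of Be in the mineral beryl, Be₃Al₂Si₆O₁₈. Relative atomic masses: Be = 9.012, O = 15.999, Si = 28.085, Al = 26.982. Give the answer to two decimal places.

5.03 wt%

M(Be₃Al₂Si₆O₁₈) = 537.492 g/mol.
Be contributes 3 × 9.012 = 27.036 g per mole.
27.036/537.492 = 0.0503 → 5.03%.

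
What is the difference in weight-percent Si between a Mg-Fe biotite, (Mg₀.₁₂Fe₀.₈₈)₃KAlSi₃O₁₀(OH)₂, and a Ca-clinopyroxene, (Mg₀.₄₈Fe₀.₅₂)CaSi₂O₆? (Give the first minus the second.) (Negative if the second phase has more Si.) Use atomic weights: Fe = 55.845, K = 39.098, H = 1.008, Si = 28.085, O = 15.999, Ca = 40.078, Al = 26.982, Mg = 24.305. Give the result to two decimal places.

-7.28 percentage points

M((Mg₀.₁₂Fe₀.₈₈)₃KAlSi₃O₁₀(OH)₂) = 500.520 g/mol, so wt% Si = 84.255/500.520 × 100 = 16.83%.
M((Mg₀.₄₈Fe₀.₅₂)CaSi₂O₆) = 232.948 g/mol, so wt% Si = 56.170/232.948 × 100 = 24.11%.
16.83 − 24.11 = -7.28 pp.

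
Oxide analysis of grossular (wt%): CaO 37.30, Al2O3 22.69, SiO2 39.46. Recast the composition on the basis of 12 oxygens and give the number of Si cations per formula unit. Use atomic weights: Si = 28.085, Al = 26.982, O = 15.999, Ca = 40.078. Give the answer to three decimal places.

CaO (M=56.077): mol = 0.66516; Ca = 0.66516, O = 0.66516.
Al2O3 (M=101.961): mol = 0.22254; Al = 0.44508, O = 0.66762.
SiO2 (M=60.083): mol = 0.65676; Si = 0.65676, O = 1.31352.
ΣO = 2.64630; factor = 12/ΣO = 4.53463.
Si apfu = 0.65676 × 4.53463 = 2.978.

2.978 Si apfu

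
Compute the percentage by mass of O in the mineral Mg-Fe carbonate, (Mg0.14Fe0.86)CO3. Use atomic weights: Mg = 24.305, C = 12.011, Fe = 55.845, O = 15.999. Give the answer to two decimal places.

43.07 weight percent

M((Mg0.14Fe0.86)CO3) = 111.437 g/mol.
O contributes 3 × 15.999 = 47.997 g per mole.
47.997/111.437 = 0.4307 → 43.07%.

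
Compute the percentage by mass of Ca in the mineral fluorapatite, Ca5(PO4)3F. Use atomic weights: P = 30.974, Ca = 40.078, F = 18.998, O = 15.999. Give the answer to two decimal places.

Formula mass = 5×40.078 + 3×30.974 + 12×15.999 + 1×18.998 = 504.298 g/mol, of which 200.390 g is Ca.
So Ca makes up 200.390/504.298 = 0.3974 of the mass, i.e. 39.74%.

39.74 wt%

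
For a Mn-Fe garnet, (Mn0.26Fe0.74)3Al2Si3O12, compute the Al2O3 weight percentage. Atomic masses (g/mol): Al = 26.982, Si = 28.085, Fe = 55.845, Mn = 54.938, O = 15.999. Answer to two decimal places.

20.51 wt%

Molar mass of (Mn0.26Fe0.74)3Al2Si3O12 = 0.78×54.938 + 2.22×55.845 + 2×26.982 + 3×28.085 + 12×15.999 = 497.035 g/mol.
Each formula unit contains 2 Al, equivalent to 2/2 = 1.0000 mol Al2O3.
M(Al2O3) = 2×26.982 + 3×15.999 = 101.961 g/mol.
Mass of Al2O3 per formula unit = 1.0000 × 101.961 = 101.961 g.
Al2O3 wt% = 101.961 / 497.035 × 100 = 20.51%.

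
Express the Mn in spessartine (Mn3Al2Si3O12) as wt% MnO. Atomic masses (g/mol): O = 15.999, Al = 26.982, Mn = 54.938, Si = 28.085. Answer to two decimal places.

42.99 wt%

M(Mn3Al2Si3O12) = 495.021 g/mol; M(MnO) = 70.937 g/mol.
Moles MnO per formula unit = 3 Mn ÷ 1 = 3.0000.
MnO fraction = (3.0000 × 70.937) / 495.021 = 212.811/495.021 = 0.4299.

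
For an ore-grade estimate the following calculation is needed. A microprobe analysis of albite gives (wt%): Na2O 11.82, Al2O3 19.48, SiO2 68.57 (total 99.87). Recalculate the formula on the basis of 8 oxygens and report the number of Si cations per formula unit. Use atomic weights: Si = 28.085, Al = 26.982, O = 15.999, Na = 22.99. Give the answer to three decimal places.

2.997 Si apfu

11.82 wt% Na2O ÷ 61.979 g/mol = 0.19071 mol, giving 0.38142 Na and 0.19071 O.
19.48 wt% Al2O3 ÷ 101.961 g/mol = 0.19105 mol, giving 0.38210 Al and 0.57315 O.
68.57 wt% SiO2 ÷ 60.083 g/mol = 1.14125 mol, giving 1.14125 Si and 2.28250 O.
Oxygen sums to 3.04636; scaling by 8/3.04636 = 2.62608 puts the formula on 8 O.
Si: 1.14125 × 2.62608 = 2.997 atoms per formula unit.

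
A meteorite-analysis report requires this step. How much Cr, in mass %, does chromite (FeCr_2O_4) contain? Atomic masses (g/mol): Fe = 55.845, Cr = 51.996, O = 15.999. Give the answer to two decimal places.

Molar mass of FeCr_2O_4: 1*55.845 + 2*51.996 + 4*15.999 = 223.833 g/mol.
Mass of Cr per formula unit: 2 × 51.996 = 103.992 g.
Weight fraction Cr = 103.992 / 223.833 = 0.4646.

46.46 mass %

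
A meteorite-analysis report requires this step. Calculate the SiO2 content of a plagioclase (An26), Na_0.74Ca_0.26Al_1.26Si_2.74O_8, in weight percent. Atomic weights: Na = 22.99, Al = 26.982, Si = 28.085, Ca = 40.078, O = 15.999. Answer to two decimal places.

61.80 wt%

M(Na_0.74Ca_0.26Al_1.26Si_2.74O_8) = 266.375 g/mol; M(SiO2) = 60.083 g/mol.
Moles SiO2 per formula unit = 2.74 Si ÷ 1 = 2.7400.
SiO2 fraction = (2.7400 × 60.083) / 266.375 = 164.627/266.375 = 0.6180.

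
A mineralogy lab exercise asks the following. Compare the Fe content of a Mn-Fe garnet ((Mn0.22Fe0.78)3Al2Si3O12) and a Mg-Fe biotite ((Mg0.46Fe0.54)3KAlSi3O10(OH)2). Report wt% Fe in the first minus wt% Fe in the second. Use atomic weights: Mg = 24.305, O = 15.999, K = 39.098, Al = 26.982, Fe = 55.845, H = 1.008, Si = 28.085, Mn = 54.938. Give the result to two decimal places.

M((Mn0.22Fe0.78)3Al2Si3O12) = 497.143 g/mol, so wt% Fe = 130.677/497.143 × 100 = 26.29%.
M((Mg0.46Fe0.54)3KAlSi3O10(OH)2) = 468.349 g/mol, so wt% Fe = 90.469/468.349 × 100 = 19.32%.
26.29 − 19.32 = 6.97 pp.

6.97 percentage points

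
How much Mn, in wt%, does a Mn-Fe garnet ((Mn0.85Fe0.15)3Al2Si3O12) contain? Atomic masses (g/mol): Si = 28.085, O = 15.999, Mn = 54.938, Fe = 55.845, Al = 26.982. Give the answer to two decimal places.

28.28 wt%

M((Mn0.85Fe0.15)3Al2Si3O12) = 495.429 g/mol.
Mn contributes 2.55 × 54.938 = 140.092 g per mole.
140.092/495.429 = 0.2828 → 28.28%.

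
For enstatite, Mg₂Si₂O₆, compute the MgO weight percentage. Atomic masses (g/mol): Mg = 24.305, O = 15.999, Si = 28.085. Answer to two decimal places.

Molar mass of Mg₂Si₂O₆ = 2*24.305 + 2*28.085 + 6*15.999 = 200.774 g/mol.
Each formula unit contains 2 Mg, equivalent to 2/1 = 2.0000 mol MgO.
M(MgO) = 1×24.305 + 1×15.999 = 40.304 g/mol.
Mass of MgO per formula unit = 2.0000 × 40.304 = 80.608 g.
MgO wt% = 80.608 / 200.774 × 100 = 40.15%.

40.15 wt%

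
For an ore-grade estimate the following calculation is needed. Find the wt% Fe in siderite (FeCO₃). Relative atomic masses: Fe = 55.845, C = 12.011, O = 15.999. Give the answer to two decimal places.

M(FeCO₃) = 115.853 g/mol.
Fe contributes 1 × 55.845 = 55.845 g per mole.
55.845/115.853 = 0.4820 → 48.20%.

48.20 weight percent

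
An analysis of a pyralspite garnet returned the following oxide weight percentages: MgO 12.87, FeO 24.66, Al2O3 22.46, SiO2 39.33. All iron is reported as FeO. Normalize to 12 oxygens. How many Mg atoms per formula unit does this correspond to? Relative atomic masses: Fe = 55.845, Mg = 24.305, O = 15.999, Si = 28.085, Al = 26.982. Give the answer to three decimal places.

12.87 wt% MgO ÷ 40.304 g/mol = 0.31932 mol, giving 0.31932 Mg and 0.31932 O.
24.66 wt% FeO ÷ 71.844 g/mol = 0.34324 mol, giving 0.34324 Fe and 0.34324 O.
22.46 wt% Al2O3 ÷ 101.961 g/mol = 0.22028 mol, giving 0.44056 Al and 0.66084 O.
39.33 wt% SiO2 ÷ 60.083 g/mol = 0.65459 mol, giving 0.65459 Si and 1.30918 O.
Oxygen sums to 2.63258; scaling by 12/2.63258 = 4.55827 puts the formula on 12 O.
Mg: 0.31932 × 4.55827 = 1.456 atoms per formula unit.

1.456 Mg apfu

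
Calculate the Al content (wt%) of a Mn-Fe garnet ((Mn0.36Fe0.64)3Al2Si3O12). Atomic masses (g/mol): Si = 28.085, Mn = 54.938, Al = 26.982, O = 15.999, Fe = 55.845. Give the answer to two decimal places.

10.86 wt%

Formula mass = 1.08·54.938 + 1.92·55.845 + 2·26.982 + 3·28.085 + 12·15.999 = 496.762 g/mol, of which 53.964 g is Al.
So Al makes up 53.964/496.762 = 0.1086 of the mass, i.e. 10.86%.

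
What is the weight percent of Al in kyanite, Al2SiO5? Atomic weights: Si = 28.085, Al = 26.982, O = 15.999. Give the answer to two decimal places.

Formula mass = 2*26.982 + 1*28.085 + 5*15.999 = 162.044 g/mol, of which 53.964 g is Al.
So Al makes up 53.964/162.044 = 0.3330 of the mass, i.e. 33.30%.

33.30 wt%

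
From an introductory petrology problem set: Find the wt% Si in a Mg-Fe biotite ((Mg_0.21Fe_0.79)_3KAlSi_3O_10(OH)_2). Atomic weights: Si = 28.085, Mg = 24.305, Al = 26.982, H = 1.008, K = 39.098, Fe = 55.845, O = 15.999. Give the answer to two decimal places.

17.12 weight percent

Formula mass = 0.63×24.305 + 2.37×55.845 + 1×39.098 + 1×26.982 + 3×28.085 + 12×15.999 + 2×1.008 = 492.004 g/mol, of which 84.255 g is Si.
So Si makes up 84.255/492.004 = 0.1712 of the mass, i.e. 17.12%.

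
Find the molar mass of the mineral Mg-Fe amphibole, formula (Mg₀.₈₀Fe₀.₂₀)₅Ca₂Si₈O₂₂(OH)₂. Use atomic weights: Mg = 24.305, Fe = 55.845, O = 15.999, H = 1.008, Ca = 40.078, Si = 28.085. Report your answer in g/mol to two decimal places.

843.89 g/mol

The formula mass is the sum 4*24.305 + 1*55.845 + 2*40.078 + 8*28.085 + 24*15.999 + 2*1.008.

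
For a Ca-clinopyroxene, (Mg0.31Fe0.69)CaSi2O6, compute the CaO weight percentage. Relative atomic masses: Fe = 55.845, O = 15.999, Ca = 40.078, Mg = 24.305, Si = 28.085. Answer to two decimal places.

Molar mass of (Mg0.31Fe0.69)CaSi2O6 = 0.31×24.305 + 0.69×55.845 + 1×40.078 + 2×28.085 + 6×15.999 = 238.310 g/mol.
Each formula unit contains 1 Ca, equivalent to 1/1 = 1.0000 mol CaO.
M(CaO) = 1×40.078 + 1×15.999 = 56.077 g/mol.
Mass of CaO per formula unit = 1.0000 × 56.077 = 56.077 g.
CaO wt% = 56.077 / 238.310 × 100 = 23.53%.

23.53 wt%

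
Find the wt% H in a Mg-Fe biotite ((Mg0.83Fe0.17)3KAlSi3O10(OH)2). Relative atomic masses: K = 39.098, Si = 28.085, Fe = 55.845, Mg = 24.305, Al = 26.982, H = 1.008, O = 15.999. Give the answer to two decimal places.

Molar mass of (Mg0.83Fe0.17)3KAlSi3O10(OH)2: 2.49*24.305 + 0.51*55.845 + 1*39.098 + 1*26.982 + 3*28.085 + 12*15.999 + 2*1.008 = 433.339 g/mol.
Mass of H per formula unit: 2 × 1.008 = 2.016 g.
Weight fraction H = 2.016 / 433.339 = 0.0047.

0.47 weight percent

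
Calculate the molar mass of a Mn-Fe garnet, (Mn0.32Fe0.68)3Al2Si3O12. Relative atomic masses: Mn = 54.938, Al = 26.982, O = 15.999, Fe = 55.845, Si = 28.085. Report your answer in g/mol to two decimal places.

Mn: 0.96 × 54.938 = 52.7405
Fe: 2.04 × 55.845 = 113.9238
Al: 2 × 26.982 = 53.9640
Si: 3 × 28.085 = 84.2550
O: 12 × 15.999 = 191.9880
Summing the contributions gives the formula mass.

496.87 g/mol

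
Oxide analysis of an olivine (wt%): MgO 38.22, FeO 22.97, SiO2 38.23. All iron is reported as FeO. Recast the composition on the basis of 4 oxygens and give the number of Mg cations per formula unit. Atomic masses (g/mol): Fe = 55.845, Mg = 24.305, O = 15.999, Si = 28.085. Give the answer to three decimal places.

MgO: 38.22/40.304 = 0.94829 mol → 0.94829 mol Mg, 0.94829 mol O.
FeO: 22.97/71.844 = 0.31972 mol → 0.31972 mol Fe, 0.31972 mol O.
SiO2: 38.23/60.083 = 0.63629 mol → 0.63629 mol Si, 1.27258 mol O.
Total oxygen = 2.54059 mol. Normalization factor = 4/2.54059 = 1.57444.
Mg per 4 O = 0.94829 × 1.57444 = 1.493.

1.493 Mg apfu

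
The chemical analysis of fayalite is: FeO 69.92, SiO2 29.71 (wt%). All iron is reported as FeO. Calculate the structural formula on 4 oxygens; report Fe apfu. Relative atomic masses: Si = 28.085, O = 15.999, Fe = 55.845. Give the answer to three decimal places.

1.984 Fe apfu

69.92 wt% FeO ÷ 71.844 g/mol = 0.97322 mol, giving 0.97322 Fe and 0.97322 O.
29.71 wt% SiO2 ÷ 60.083 g/mol = 0.49448 mol, giving 0.49448 Si and 0.98896 O.
Oxygen sums to 1.96218; scaling by 4/1.96218 = 2.03855 puts the formula on 4 O.
Fe: 0.97322 × 2.03855 = 1.984 atoms per formula unit.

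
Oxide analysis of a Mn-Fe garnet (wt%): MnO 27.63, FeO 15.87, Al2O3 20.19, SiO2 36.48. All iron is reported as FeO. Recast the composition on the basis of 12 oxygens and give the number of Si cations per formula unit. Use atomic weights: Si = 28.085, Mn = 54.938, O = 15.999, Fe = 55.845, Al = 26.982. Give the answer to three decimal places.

3.012 Si apfu

MnO: 27.63/70.937 = 0.38950 mol → 0.38950 mol Mn, 0.38950 mol O.
FeO: 15.87/71.844 = 0.22090 mol → 0.22090 mol Fe, 0.22090 mol O.
Al2O3: 20.19/101.961 = 0.19802 mol → 0.39604 mol Al, 0.59406 mol O.
SiO2: 36.48/60.083 = 0.60716 mol → 0.60716 mol Si, 1.21432 mol O.
Total oxygen = 2.41878 mol. Normalization factor = 12/2.41878 = 4.96118.
Si per 12 O = 0.60716 × 4.96118 = 3.012.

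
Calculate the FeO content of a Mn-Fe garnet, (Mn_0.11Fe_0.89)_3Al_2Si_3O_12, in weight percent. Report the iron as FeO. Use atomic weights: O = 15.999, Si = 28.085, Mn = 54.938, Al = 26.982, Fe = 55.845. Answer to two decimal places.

38.56 wt%

Formula mass = 497.443 g/mol.
2.67 Fe → 2.6700 mol FeO per formula unit; M(FeO) = 71.844, so FeO mass = 191.823 g.
191.823/497.443 × 100 = 38.56 wt%.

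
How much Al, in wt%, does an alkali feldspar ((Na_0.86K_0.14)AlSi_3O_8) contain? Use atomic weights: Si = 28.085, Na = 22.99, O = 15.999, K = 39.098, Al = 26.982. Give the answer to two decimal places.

10.20 wt%

M((Na_0.86K_0.14)AlSi_3O_8) = 264.474 g/mol.
Al contributes 1 × 26.982 = 26.982 g per mole.
26.982/264.474 = 0.1020 → 10.20%.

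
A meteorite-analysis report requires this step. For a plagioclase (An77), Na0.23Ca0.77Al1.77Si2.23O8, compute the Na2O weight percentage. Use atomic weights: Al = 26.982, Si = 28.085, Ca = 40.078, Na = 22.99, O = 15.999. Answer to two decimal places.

2.60 wt%

Formula mass = 274.527 g/mol.
0.23 Na → 0.1150 mol Na2O per formula unit; M(Na2O) = 61.979, so Na2O mass = 7.128 g.
7.128/274.527 × 100 = 2.60 wt%.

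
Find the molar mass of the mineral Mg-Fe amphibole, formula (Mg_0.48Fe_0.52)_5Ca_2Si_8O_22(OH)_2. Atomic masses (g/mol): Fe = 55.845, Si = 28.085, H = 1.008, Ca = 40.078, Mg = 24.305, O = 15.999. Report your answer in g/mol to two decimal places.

894.36 g/mol

Mg: 2.40 × 24.305 = 58.3320
Fe: 2.60 × 55.845 = 145.1970
Ca: 2 × 40.078 = 80.1560
Si: 8 × 28.085 = 224.6800
O: 24 × 15.999 = 383.9760
H: 2 × 1.008 = 2.0160
Summing the contributions gives the formula mass.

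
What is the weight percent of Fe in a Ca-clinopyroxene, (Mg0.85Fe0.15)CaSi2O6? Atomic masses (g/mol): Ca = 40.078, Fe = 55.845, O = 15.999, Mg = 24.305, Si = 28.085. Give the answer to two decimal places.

3.79 wt%

Formula mass = 0.85*24.305 + 0.15*55.845 + 1*40.078 + 2*28.085 + 6*15.999 = 221.278 g/mol, of which 8.377 g is Fe.
So Fe makes up 8.377/221.278 = 0.0379 of the mass, i.e. 3.79%.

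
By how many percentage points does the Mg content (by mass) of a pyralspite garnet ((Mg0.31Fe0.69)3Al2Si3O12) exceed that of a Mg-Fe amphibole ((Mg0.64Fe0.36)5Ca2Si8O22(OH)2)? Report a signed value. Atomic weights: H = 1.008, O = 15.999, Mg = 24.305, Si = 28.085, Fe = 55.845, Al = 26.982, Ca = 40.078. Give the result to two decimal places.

-4.12 percentage points

Mg in (Mg0.31Fe0.69)3Al2Si3O12: molar mass 468.410 g/mol; 0.93×24.305 = 22.604 g → 4.83 wt%.
Mg in (Mg0.64Fe0.36)5Ca2Si8O22(OH)2: molar mass 869.125 g/mol; 3.20×24.305 = 77.776 g → 8.95 wt%.
Difference = 4.83 − 8.95 = -4.12 percentage points.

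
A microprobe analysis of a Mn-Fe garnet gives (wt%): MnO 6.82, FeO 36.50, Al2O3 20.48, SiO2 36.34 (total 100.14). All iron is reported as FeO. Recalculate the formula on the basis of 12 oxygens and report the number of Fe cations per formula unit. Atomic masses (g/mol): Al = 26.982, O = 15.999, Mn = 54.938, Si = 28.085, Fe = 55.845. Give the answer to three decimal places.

MnO: 6.82/70.937 = 0.09614 mol → 0.09614 mol Mn, 0.09614 mol O.
FeO: 36.50/71.844 = 0.50805 mol → 0.50805 mol Fe, 0.50805 mol O.
Al2O3: 20.48/101.961 = 0.20086 mol → 0.40172 mol Al, 0.60258 mol O.
SiO2: 36.34/60.083 = 0.60483 mol → 0.60483 mol Si, 1.20966 mol O.
Total oxygen = 2.41643 mol. Normalization factor = 12/2.41643 = 4.96600.
Fe per 12 O = 0.50805 × 4.96600 = 2.523.

2.523 Fe apfu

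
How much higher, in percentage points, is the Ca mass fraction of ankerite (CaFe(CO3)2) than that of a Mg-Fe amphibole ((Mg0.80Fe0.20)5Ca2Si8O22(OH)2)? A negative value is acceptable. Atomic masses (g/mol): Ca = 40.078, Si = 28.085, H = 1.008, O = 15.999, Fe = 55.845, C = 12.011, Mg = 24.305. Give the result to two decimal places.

Ca in CaFe(CO3)2: molar mass 215.939 g/mol; 1×40.078 = 40.078 g → 18.56 wt%.
Ca in (Mg0.80Fe0.20)5Ca2Si8O22(OH)2: molar mass 843.893 g/mol; 2×40.078 = 80.156 g → 9.50 wt%.
Difference = 18.56 − 9.50 = 9.06 percentage points.

9.06 percentage points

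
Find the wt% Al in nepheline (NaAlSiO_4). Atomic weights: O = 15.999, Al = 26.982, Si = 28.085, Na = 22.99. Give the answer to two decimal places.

18.99 mass %

Molar mass of NaAlSiO_4: 1×22.99 + 1×26.982 + 1×28.085 + 4×15.999 = 142.053 g/mol.
Mass of Al per formula unit: 1 × 26.982 = 26.982 g.
Weight fraction Al = 26.982 / 142.053 = 0.1899.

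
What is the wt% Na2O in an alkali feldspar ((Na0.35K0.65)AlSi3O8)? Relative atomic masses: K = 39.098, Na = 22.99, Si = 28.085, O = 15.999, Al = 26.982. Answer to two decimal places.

M((Na0.35K0.65)AlSi3O8) = 272.689 g/mol; M(Na2O) = 61.979 g/mol.
Moles Na2O per formula unit = 0.35 Na ÷ 2 = 0.1750.
Na2O fraction = (0.1750 × 61.979) / 272.689 = 10.846/272.689 = 0.0398.

3.98 wt%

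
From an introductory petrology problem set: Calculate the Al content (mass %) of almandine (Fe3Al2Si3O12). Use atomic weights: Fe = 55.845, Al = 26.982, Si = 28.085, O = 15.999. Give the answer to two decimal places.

Formula mass = 3*55.845 + 2*26.982 + 3*28.085 + 12*15.999 = 497.742 g/mol, of which 53.964 g is Al.
So Al makes up 53.964/497.742 = 0.1084 of the mass, i.e. 10.84%.

10.84 mass %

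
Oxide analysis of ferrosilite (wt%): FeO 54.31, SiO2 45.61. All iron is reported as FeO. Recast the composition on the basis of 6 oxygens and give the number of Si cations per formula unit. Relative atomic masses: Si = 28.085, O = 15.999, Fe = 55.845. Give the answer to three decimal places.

FeO (M=71.844): mol = 0.75594; Fe = 0.75594, O = 0.75594.
SiO2 (M=60.083): mol = 0.75912; Si = 0.75912, O = 1.51824.
ΣO = 2.27418; factor = 6/ΣO = 2.63831.
Si apfu = 0.75912 × 2.63831 = 2.003.

2.003 Si apfu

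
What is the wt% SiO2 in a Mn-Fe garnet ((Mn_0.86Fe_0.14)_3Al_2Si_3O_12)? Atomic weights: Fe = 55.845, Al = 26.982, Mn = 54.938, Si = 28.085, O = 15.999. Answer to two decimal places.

Formula mass = 495.402 g/mol.
3 Si → 3.0000 mol SiO2 per formula unit; M(SiO2) = 60.083, so SiO2 mass = 180.249 g.
180.249/495.402 × 100 = 36.38 wt%.

36.38 wt%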